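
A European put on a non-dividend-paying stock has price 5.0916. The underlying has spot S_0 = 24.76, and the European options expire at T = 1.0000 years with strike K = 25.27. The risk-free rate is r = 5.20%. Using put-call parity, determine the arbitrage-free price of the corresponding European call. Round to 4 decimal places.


Answer: Call price = 5.8621

Derivation:
Put-call parity: C - P = S_0 * exp(-qT) - K * exp(-rT).
S_0 * exp(-qT) = 24.7600 * 1.00000000 = 24.76000000
K * exp(-rT) = 25.2700 * 0.94932887 = 23.98954047
C = P + S*exp(-qT) - K*exp(-rT)
C = 5.0916 + 24.76000000 - 23.98954047 = 5.8621


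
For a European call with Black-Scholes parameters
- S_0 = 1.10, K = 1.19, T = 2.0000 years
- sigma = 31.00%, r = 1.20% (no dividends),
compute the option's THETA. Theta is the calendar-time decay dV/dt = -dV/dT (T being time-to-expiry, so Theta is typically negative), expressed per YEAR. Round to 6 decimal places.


Answer: Theta = -0.052978

Derivation:
d1 = 0.0945626961; d2 = -0.3438435082
phi(d1) = 0.3971625704; exp(-qT) = 1.0000000000; exp(-rT) = 0.9762857098
Theta = -S*exp(-qT)*phi(d1)*sigma/(2*sqrt(T)) - r*K*exp(-rT)*N(d2) + q*S*exp(-qT)*N(d1)
N(d1) = 0.5376689094; N(d2) = 0.3654819891; sqrt(T) = 1.4142135624
Term 1 = -1.1000 * 1.0000000000 * 0.3971625704 * 0.3100 / (2 * 1.4142135624) = -0.0478825971
Term 2 = -0.0120 * 1.1900 * 0.9762857098 * 0.3654819891 = -0.0050953160
Term 3 = 0 (no dividend yield, q = 0)
Theta = -0.0478825971 + (-0.0050953160) + (0.0000000000) = -0.052978


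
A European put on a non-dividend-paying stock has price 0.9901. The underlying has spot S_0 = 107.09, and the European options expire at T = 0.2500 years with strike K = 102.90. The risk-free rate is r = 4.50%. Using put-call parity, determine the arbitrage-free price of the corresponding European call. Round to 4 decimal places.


Answer: Call price = 6.3312

Derivation:
Put-call parity: C - P = S_0 * exp(-qT) - K * exp(-rT).
S_0 * exp(-qT) = 107.0900 * 1.00000000 = 107.09000000
K * exp(-rT) = 102.9000 * 0.98881304 = 101.74886229
C = P + S*exp(-qT) - K*exp(-rT)
C = 0.9901 + 107.09000000 - 101.74886229 = 6.3312


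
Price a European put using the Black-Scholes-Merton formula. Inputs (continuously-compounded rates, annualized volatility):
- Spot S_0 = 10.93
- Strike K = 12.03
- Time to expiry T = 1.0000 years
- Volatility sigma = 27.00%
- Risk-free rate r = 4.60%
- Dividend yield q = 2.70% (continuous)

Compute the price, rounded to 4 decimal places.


d1 = (ln(S/K) + (r - q + 0.5*sigma^2) * T) / (sigma * sqrt(T)) = -0.14978603
d2 = d1 - sigma * sqrt(T) = -0.41978603
exp(-rT) = 0.95504196; exp(-qT) = 0.97336124
P = K * exp(-rT) * N(-d2) - S_0 * exp(-qT) * N(-d1)
N(-d1) = 0.55953328; N(-d2) = 0.66267911
P = 12.0300 * 0.95504196 * 0.66267911 - 10.9300 * 0.97336124 * 0.55953328 = 1.6608

Answer: Price = 1.6608


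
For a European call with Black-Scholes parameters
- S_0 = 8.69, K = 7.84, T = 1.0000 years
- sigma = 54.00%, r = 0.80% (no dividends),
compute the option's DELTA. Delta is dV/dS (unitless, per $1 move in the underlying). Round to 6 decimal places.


d1 = 0.4754335276; d2 = -0.0645664724
phi(d1) = 0.3563089623; exp(-qT) = 1.0000000000; exp(-rT) = 0.9920319148
N(d1) = 0.6827609991
Delta = exp(-qT) * N(d1) = 1.0000000000 * 0.6827609991 = 0.682761

Answer: Delta = 0.682761


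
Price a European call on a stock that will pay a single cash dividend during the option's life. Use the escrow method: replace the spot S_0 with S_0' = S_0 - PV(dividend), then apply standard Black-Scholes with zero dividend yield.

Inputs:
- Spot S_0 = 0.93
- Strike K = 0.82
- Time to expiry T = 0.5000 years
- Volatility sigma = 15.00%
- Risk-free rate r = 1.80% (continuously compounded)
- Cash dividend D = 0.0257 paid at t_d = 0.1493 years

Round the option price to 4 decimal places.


PV(D) = D * exp(-r * t_d) = 0.0257 * 0.99731621 = 0.02563103
S_0' = S_0 - PV(D) = 0.9300 - 0.02563103 = 0.90436897
d1 = (ln(S_0'/K) + (r + sigma^2/2)*T) / (sigma*sqrt(T)) = 1.06120788
d2 = d1 - sigma*sqrt(T) = 0.95514186
exp(-rT) = 0.99104038
N(d1) = 0.85570228; N(d2) = 0.83024702
C = S_0' * N(d1) - K * exp(-rT) * N(d2) = 0.90436897 * 0.85570228 - 0.8200 * 0.99104038 * 0.83024702 = 0.0992

Answer: Price = 0.0992


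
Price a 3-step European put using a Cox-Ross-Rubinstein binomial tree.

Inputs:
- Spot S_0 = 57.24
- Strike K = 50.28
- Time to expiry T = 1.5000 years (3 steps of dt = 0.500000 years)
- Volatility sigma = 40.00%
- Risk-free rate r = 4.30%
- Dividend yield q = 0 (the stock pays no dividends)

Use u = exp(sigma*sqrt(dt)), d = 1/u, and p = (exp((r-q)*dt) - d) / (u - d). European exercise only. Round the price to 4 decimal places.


dt = T/N = 0.500000
u = exp(sigma*sqrt(dt)) = 1.326896; d = 1/u = 0.753638
p = (exp((r-q)*dt) - d) / (u - d) = 0.467668
Discount per step: exp(-r*dt) = 0.978729
Stock lattice S(k, i) with i counting down-moves:
  k=0: S(0,0) = 57.2400
  k=1: S(1,0) = 75.9516; S(1,1) = 43.1383
  k=2: S(2,0) = 100.7798; S(2,1) = 57.2400; S(2,2) = 32.5106
  k=3: S(3,0) = 133.7244; S(3,1) = 75.9516; S(3,2) = 43.1383; S(3,3) = 24.5013
Terminal payoffs V(N, i) = max(K - S_T, 0):
  V(3,0) = 0.000000; V(3,1) = 0.000000; V(3,2) = 7.141743; V(3,3) = 25.778733
Backward induction: V(k, i) = exp(-r*dt) * [p * V(k+1, i) + (1-p) * V(k+1, i+1)].
  V(2,0) = exp(-r*dt) * [p*0.000000 + (1-p)*0.000000] = 0.000000
  V(2,1) = exp(-r*dt) * [p*0.000000 + (1-p)*7.141743] = 3.720912
  V(2,2) = exp(-r*dt) * [p*7.141743 + (1-p)*25.778733] = 16.699875
  V(1,0) = exp(-r*dt) * [p*0.000000 + (1-p)*3.720912] = 1.938629
  V(1,1) = exp(-r*dt) * [p*3.720912 + (1-p)*16.699875] = 10.403923
  V(0,0) = exp(-r*dt) * [p*1.938629 + (1-p)*10.403923] = 6.307888

Answer: Price = V(0,0) = 6.3079


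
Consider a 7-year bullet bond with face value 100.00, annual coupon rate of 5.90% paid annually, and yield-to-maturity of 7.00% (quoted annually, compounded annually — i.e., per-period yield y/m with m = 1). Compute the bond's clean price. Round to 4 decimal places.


Answer: Price = 94.0718

Derivation:
Coupon per period c = face * coupon_rate / m = 5.900000
Periods per year m = 1; per-period yield y/m = 0.070000
Number of cashflows N = 7
Cashflows (t years, CF_t, discount factor 1/(1+y/m)^(m*t), PV):
  t = 1.0000: CF_t = 5.900000, DF = 0.934579, PV = 5.514019
  t = 2.0000: CF_t = 5.900000, DF = 0.873439, PV = 5.153288
  t = 3.0000: CF_t = 5.900000, DF = 0.816298, PV = 4.816157
  t = 4.0000: CF_t = 5.900000, DF = 0.762895, PV = 4.501082
  t = 5.0000: CF_t = 5.900000, DF = 0.712986, PV = 4.206618
  t = 6.0000: CF_t = 5.900000, DF = 0.666342, PV = 3.931419
  t = 7.0000: CF_t = 105.900000, DF = 0.622750, PV = 65.949198
Price P = sum_t PV_t = 94.071782


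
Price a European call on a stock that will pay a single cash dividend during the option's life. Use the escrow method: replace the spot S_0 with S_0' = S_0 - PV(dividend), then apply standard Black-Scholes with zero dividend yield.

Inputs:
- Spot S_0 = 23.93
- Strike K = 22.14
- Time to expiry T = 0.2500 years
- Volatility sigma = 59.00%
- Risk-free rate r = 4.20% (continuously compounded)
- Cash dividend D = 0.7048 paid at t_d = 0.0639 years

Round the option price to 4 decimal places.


Answer: Price = 3.3569

Derivation:
PV(D) = D * exp(-r * t_d) = 0.7048 * 0.99731980 = 0.70291099
S_0' = S_0 - PV(D) = 23.9300 - 0.70291099 = 23.22708901
d1 = (ln(S_0'/K) + (r + sigma^2/2)*T) / (sigma*sqrt(T)) = 0.34557898
d2 = d1 - sigma*sqrt(T) = 0.05057898
exp(-rT) = 0.98955493
N(d1) = 0.63517043; N(d2) = 0.52016949
C = S_0' * N(d1) - K * exp(-rT) * N(d2) = 23.22708901 * 0.63517043 - 22.1400 * 0.98955493 * 0.52016949 = 3.3569


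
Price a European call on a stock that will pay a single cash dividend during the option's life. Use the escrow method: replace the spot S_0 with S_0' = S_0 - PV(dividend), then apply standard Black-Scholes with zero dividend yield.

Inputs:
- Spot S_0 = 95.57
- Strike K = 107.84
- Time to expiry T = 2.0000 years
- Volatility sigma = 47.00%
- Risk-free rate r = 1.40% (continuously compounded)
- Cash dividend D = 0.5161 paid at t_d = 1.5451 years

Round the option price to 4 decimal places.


PV(D) = D * exp(-r * t_d) = 0.5161 * 0.97860088 = 0.50505591
S_0' = S_0 - PV(D) = 95.5700 - 0.50505591 = 95.06494409
d1 = (ln(S_0'/K) + (r + sigma^2/2)*T) / (sigma*sqrt(T)) = 0.18476795
d2 = d1 - sigma*sqrt(T) = -0.47991242
exp(-rT) = 0.97238837
N(d1) = 0.57329448; N(d2) = 0.31564483
C = S_0' * N(d1) - K * exp(-rT) * N(d2) = 95.06494409 * 0.57329448 - 107.8400 * 0.97238837 * 0.31564483 = 21.4009

Answer: Price = 21.4009


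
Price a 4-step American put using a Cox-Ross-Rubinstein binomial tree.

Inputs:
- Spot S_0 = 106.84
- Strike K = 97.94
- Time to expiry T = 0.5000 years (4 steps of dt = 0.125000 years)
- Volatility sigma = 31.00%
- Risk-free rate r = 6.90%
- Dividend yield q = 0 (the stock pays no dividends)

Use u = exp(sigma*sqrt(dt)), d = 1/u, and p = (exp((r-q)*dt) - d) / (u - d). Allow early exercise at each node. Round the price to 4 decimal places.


Answer: Price = V(0,0) = 4.4729

Derivation:
dt = T/N = 0.125000
u = exp(sigma*sqrt(dt)) = 1.115833; d = 1/u = 0.896191
p = (exp((r-q)*dt) - d) / (u - d) = 0.512065
Discount per step: exp(-r*dt) = 0.991412
Stock lattice S(k, i) with i counting down-moves:
  k=0: S(0,0) = 106.8400
  k=1: S(1,0) = 119.2156; S(1,1) = 95.7491
  k=2: S(2,0) = 133.0248; S(2,1) = 106.8400; S(2,2) = 85.8095
  k=3: S(3,0) = 148.4335; S(3,1) = 119.2156; S(3,2) = 95.7491; S(3,3) = 76.9017
  k=4: S(4,0) = 165.6271; S(4,1) = 133.0248; S(4,2) = 106.8400; S(4,3) = 85.8095; S(4,4) = 68.9186
Terminal payoffs V(N, i) = max(K - S_T, 0):
  V(4,0) = 0.000000; V(4,1) = 0.000000; V(4,2) = 0.000000; V(4,3) = 12.130537; V(4,4) = 29.021394
Backward induction: V(k, i) = exp(-r*dt) * [p * V(k+1, i) + (1-p) * V(k+1, i+1)]; then take max(V_cont, immediate exercise) for American.
  V(3,0) = exp(-r*dt) * [p*0.000000 + (1-p)*0.000000] = 0.000000; exercise = 0.000000; V(3,0) = max -> 0.000000
  V(3,1) = exp(-r*dt) * [p*0.000000 + (1-p)*0.000000] = 0.000000; exercise = 0.000000; V(3,1) = max -> 0.000000
  V(3,2) = exp(-r*dt) * [p*0.000000 + (1-p)*12.130537] = 5.868080; exercise = 2.190937; V(3,2) = max -> 5.868080
  V(3,3) = exp(-r*dt) * [p*12.130537 + (1-p)*29.021394] = 20.197219; exercise = 21.038319; V(3,3) = max -> 21.038319
  V(2,0) = exp(-r*dt) * [p*0.000000 + (1-p)*0.000000] = 0.000000; exercise = 0.000000; V(2,0) = max -> 0.000000
  V(2,1) = exp(-r*dt) * [p*0.000000 + (1-p)*5.868080] = 2.838651; exercise = 0.000000; V(2,1) = max -> 2.838651
  V(2,2) = exp(-r*dt) * [p*5.868080 + (1-p)*21.038319] = 13.156204; exercise = 12.130537; V(2,2) = max -> 13.156204
  V(1,0) = exp(-r*dt) * [p*0.000000 + (1-p)*2.838651] = 1.373181; exercise = 0.000000; V(1,0) = max -> 1.373181
  V(1,1) = exp(-r*dt) * [p*2.838651 + (1-p)*13.156204] = 7.805331; exercise = 2.190937; V(1,1) = max -> 7.805331
  V(0,0) = exp(-r*dt) * [p*1.373181 + (1-p)*7.805331] = 4.472905; exercise = 0.000000; V(0,0) = max -> 4.472905


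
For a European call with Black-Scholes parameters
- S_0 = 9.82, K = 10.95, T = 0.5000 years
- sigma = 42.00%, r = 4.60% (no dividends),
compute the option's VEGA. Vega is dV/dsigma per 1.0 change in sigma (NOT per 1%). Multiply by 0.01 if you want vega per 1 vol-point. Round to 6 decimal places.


d1 = -0.1408096546; d2 = -0.4377945027
phi(d1) = 0.3950068341; exp(-qT) = 1.0000000000; exp(-rT) = 0.9772624838
Vega = S * exp(-qT) * phi(d1) * sqrt(T) = 9.8200 * 1.0000000000 * 0.3950068341 * 0.7071067812 = 2.742844

Answer: Vega = 2.742844


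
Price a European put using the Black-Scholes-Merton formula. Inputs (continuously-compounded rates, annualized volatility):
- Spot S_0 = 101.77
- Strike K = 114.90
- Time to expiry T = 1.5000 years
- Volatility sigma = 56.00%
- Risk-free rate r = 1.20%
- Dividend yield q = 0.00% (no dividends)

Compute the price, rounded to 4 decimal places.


d1 = (ln(S/K) + (r - q + 0.5*sigma^2) * T) / (sigma * sqrt(T)) = 0.19224584
d2 = d1 - sigma * sqrt(T) = -0.49361129
exp(-rT) = 0.98216103; exp(-qT) = 1.00000000
P = K * exp(-rT) * N(-d2) - S_0 * exp(-qT) * N(-d1)
N(-d1) = 0.42377482; N(-d2) = 0.68920964
P = 114.9000 * 0.98216103 * 0.68920964 - 101.7700 * 1.00000000 * 0.42377482 = 34.6500

Answer: Price = 34.6500


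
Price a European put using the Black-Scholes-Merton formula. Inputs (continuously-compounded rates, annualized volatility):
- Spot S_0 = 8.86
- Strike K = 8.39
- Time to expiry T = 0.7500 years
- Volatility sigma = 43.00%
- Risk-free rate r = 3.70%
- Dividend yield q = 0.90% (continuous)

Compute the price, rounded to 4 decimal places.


d1 = (ln(S/K) + (r - q + 0.5*sigma^2) * T) / (sigma * sqrt(T)) = 0.38895616
d2 = d1 - sigma * sqrt(T) = 0.01656524
exp(-rT) = 0.97263149; exp(-qT) = 0.99327273
P = K * exp(-rT) * N(-d2) - S_0 * exp(-qT) * N(-d1)
N(-d1) = 0.34865429; N(-d2) = 0.49339173
P = 8.3900 * 0.97263149 * 0.49339173 - 8.8600 * 0.99327273 * 0.34865429 = 0.9580

Answer: Price = 0.9580


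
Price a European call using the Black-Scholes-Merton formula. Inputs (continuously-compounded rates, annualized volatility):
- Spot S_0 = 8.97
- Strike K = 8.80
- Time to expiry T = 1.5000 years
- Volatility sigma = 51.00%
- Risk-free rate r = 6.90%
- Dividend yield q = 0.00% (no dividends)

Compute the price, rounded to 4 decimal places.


Answer: Price = 2.6286

Derivation:
d1 = (ln(S/K) + (r - q + 0.5*sigma^2) * T) / (sigma * sqrt(T)) = 0.50864368
d2 = d1 - sigma * sqrt(T) = -0.11597621
exp(-rT) = 0.90167602; exp(-qT) = 1.00000000
C = S_0 * exp(-qT) * N(d1) - K * exp(-rT) * N(d2)
N(d1) = 0.69449900; N(d2) = 0.45383570
C = 8.9700 * 1.00000000 * 0.69449900 - 8.8000 * 0.90167602 * 0.45383570 = 2.6286


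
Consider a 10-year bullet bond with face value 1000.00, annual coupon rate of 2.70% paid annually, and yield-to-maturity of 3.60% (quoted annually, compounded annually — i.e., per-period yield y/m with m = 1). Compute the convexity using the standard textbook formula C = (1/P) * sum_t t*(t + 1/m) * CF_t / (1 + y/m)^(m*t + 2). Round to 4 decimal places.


Answer: Convexity = 86.8653

Derivation:
Coupon per period c = face * coupon_rate / m = 27.000000
Periods per year m = 1; per-period yield y/m = 0.036000
Number of cashflows N = 10
Cashflows (t years, CF_t, discount factor 1/(1+y/m)^(m*t), PV):
  t = 1.0000: CF_t = 27.000000, DF = 0.965251, PV = 26.061776
  t = 2.0000: CF_t = 27.000000, DF = 0.931709, PV = 25.156154
  t = 3.0000: CF_t = 27.000000, DF = 0.899333, PV = 24.282002
  t = 4.0000: CF_t = 27.000000, DF = 0.868082, PV = 23.438226
  t = 5.0000: CF_t = 27.000000, DF = 0.837917, PV = 22.623771
  t = 6.0000: CF_t = 27.000000, DF = 0.808801, PV = 21.837616
  t = 7.0000: CF_t = 27.000000, DF = 0.780696, PV = 21.078780
  t = 8.0000: CF_t = 27.000000, DF = 0.753567, PV = 20.346313
  t = 9.0000: CF_t = 27.000000, DF = 0.727381, PV = 19.639298
  t = 10.0000: CF_t = 1027.000000, DF = 0.702106, PV = 721.062466
Price P = sum_t PV_t = 925.526404
Convexity numerator sum_t t*(t + 1/m) * CF_t / (1+y/m)^(m*t + 2):
  t = 1.0000: term = 48.564005
  t = 2.0000: term = 140.629358
  t = 3.0000: term = 271.485246
  t = 4.0000: term = 436.752327
  t = 5.0000: term = 632.363408
  t = 6.0000: term = 854.545145
  t = 7.0000: term = 1099.800702
  t = 8.0000: term = 1364.893314
  t = 9.0000: term = 1646.830737
  t = 10.0000: term = 73900.276589
Convexity = (1/P) * sum = 80396.140830 / 925.526404 = 86.865313


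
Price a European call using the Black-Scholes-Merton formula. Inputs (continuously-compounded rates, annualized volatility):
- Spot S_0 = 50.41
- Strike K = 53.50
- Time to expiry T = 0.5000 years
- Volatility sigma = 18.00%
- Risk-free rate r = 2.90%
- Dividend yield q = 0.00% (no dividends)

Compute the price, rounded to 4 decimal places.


Answer: Price = 1.6184

Derivation:
d1 = (ln(S/K) + (r - q + 0.5*sigma^2) * T) / (sigma * sqrt(T)) = -0.28985160
d2 = d1 - sigma * sqrt(T) = -0.41713082
exp(-rT) = 0.98560462; exp(-qT) = 1.00000000
C = S_0 * exp(-qT) * N(d1) - K * exp(-rT) * N(d2)
N(d1) = 0.38596488; N(d2) = 0.33829136
C = 50.4100 * 1.00000000 * 0.38596488 - 53.5000 * 0.98560462 * 0.33829136 = 1.6184


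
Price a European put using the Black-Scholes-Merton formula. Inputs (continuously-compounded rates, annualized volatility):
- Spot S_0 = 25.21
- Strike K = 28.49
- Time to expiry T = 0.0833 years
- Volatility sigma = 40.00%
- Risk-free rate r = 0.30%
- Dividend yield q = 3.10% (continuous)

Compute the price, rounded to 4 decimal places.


Answer: Price = 3.5583

Derivation:
d1 = (ln(S/K) + (r - q + 0.5*sigma^2) * T) / (sigma * sqrt(T)) = -1.02194817
d2 = d1 - sigma * sqrt(T) = -1.13739513
exp(-rT) = 0.99975013; exp(-qT) = 0.99742103
P = K * exp(-rT) * N(-d2) - S_0 * exp(-qT) * N(-d1)
N(-d1) = 0.84659728; N(-d2) = 0.87231343
P = 28.4900 * 0.99975013 * 0.87231343 - 25.2100 * 0.99742103 * 0.84659728 = 3.5583


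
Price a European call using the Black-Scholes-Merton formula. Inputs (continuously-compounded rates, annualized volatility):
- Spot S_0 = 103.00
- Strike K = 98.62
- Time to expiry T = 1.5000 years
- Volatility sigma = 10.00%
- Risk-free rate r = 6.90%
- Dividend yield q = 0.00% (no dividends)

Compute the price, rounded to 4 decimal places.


Answer: Price = 14.7336

Derivation:
d1 = (ln(S/K) + (r - q + 0.5*sigma^2) * T) / (sigma * sqrt(T)) = 1.26111904
d2 = d1 - sigma * sqrt(T) = 1.13864455
exp(-rT) = 0.90167602; exp(-qT) = 1.00000000
C = S_0 * exp(-qT) * N(d1) - K * exp(-rT) * N(d2)
N(d1) = 0.89636702; N(d2) = 0.87257428
C = 103.0000 * 1.00000000 * 0.89636702 - 98.6200 * 0.90167602 * 0.87257428 = 14.7336


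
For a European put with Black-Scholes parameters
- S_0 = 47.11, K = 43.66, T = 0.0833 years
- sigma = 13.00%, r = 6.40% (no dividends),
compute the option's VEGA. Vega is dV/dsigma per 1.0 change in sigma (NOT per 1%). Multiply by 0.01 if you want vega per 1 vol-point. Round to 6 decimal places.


Answer: Vega = 0.495390

Derivation:
d1 = 2.1878319601; d2 = 2.1503116989
phi(d1) = 0.0364343643; exp(-qT) = 1.0000000000; exp(-rT) = 0.9946829856
Vega = S * exp(-qT) * phi(d1) * sqrt(T) = 47.1100 * 1.0000000000 * 0.0364343643 * 0.2886173938 = 0.495390


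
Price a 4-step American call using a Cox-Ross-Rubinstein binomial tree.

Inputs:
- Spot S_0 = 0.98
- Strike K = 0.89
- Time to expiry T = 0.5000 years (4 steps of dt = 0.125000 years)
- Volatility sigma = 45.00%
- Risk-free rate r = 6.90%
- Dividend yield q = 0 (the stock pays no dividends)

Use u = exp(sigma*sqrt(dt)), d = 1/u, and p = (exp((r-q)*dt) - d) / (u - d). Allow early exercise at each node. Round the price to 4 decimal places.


Answer: Price = V(0,0) = 0.1899

Derivation:
dt = T/N = 0.125000
u = exp(sigma*sqrt(dt)) = 1.172454; d = 1/u = 0.852912
p = (exp((r-q)*dt) - d) / (u - d) = 0.487417
Discount per step: exp(-r*dt) = 0.991412
Stock lattice S(k, i) with i counting down-moves:
  k=0: S(0,0) = 0.9800
  k=1: S(1,0) = 1.1490; S(1,1) = 0.8359
  k=2: S(2,0) = 1.3472; S(2,1) = 0.9800; S(2,2) = 0.7129
  k=3: S(3,0) = 1.5795; S(3,1) = 1.1490; S(3,2) = 0.8359; S(3,3) = 0.6080
  k=4: S(4,0) = 1.8519; S(4,1) = 1.3472; S(4,2) = 0.9800; S(4,3) = 0.7129; S(4,4) = 0.5186
Terminal payoffs V(N, i) = max(S_T - K, 0):
  V(4,0) = 0.961865; V(4,1) = 0.457156; V(4,2) = 0.090000; V(4,3) = 0.000000; V(4,4) = 0.000000
Backward induction: V(k, i) = exp(-r*dt) * [p * V(k+1, i) + (1-p) * V(k+1, i+1)]; then take max(V_cont, immediate exercise) for American.
  V(3,0) = exp(-r*dt) * [p*0.961865 + (1-p)*0.457156] = 0.697121; exercise = 0.689478; V(3,0) = max -> 0.697121
  V(3,1) = exp(-r*dt) * [p*0.457156 + (1-p)*0.090000] = 0.266648; exercise = 0.259005; V(3,1) = max -> 0.266648
  V(3,2) = exp(-r*dt) * [p*0.090000 + (1-p)*0.000000] = 0.043491; exercise = 0.000000; V(3,2) = max -> 0.043491
  V(3,3) = exp(-r*dt) * [p*0.000000 + (1-p)*0.000000] = 0.000000; exercise = 0.000000; V(3,3) = max -> 0.000000
  V(2,0) = exp(-r*dt) * [p*0.697121 + (1-p)*0.266648] = 0.472376; exercise = 0.457156; V(2,0) = max -> 0.472376
  V(2,1) = exp(-r*dt) * [p*0.266648 + (1-p)*0.043491] = 0.150954; exercise = 0.090000; V(2,1) = max -> 0.150954
  V(2,2) = exp(-r*dt) * [p*0.043491 + (1-p)*0.000000] = 0.021016; exercise = 0.000000; V(2,2) = max -> 0.021016
  V(1,0) = exp(-r*dt) * [p*0.472376 + (1-p)*0.150954] = 0.304979; exercise = 0.259005; V(1,0) = max -> 0.304979
  V(1,1) = exp(-r*dt) * [p*0.150954 + (1-p)*0.021016] = 0.083626; exercise = 0.000000; V(1,1) = max -> 0.083626
  V(0,0) = exp(-r*dt) * [p*0.304979 + (1-p)*0.083626] = 0.189872; exercise = 0.090000; V(0,0) = max -> 0.189872


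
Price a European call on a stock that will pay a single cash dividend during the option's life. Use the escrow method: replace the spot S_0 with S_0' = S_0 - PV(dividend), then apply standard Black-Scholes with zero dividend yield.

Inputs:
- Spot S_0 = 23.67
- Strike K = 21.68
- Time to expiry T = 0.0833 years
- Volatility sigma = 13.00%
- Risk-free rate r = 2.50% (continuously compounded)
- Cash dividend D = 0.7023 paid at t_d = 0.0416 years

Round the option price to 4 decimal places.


PV(D) = D * exp(-r * t_d) = 0.7023 * 0.99896054 = 0.70156999
S_0' = S_0 - PV(D) = 23.6700 - 0.70156999 = 22.96843001
d1 = (ln(S_0'/K) + (r + sigma^2/2)*T) / (sigma*sqrt(T)) = 1.61291183
d2 = d1 - sigma*sqrt(T) = 1.57539157
exp(-rT) = 0.99791967
N(d1) = 0.94661817; N(d2) = 0.94241696
C = S_0' * N(d1) - K * exp(-rT) * N(d2) = 22.96843001 * 0.94661817 - 21.6800 * 0.99791967 * 0.94241696 = 1.3532

Answer: Price = 1.3532


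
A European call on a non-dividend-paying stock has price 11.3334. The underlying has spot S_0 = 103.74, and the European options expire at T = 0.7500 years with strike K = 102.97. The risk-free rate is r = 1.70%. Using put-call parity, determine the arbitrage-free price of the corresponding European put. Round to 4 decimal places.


Put-call parity: C - P = S_0 * exp(-qT) - K * exp(-rT).
S_0 * exp(-qT) = 103.7400 * 1.00000000 = 103.74000000
K * exp(-rT) = 102.9700 * 0.98733094 = 101.66546657
P = C - S*exp(-qT) + K*exp(-rT)
P = 11.3334 - 103.74000000 + 101.66546657 = 9.2589

Answer: Put price = 9.2589


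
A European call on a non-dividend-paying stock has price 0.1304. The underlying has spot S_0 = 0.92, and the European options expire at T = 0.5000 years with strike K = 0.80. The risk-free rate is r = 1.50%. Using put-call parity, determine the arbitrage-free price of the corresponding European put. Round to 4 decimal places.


Put-call parity: C - P = S_0 * exp(-qT) - K * exp(-rT).
S_0 * exp(-qT) = 0.9200 * 1.00000000 = 0.92000000
K * exp(-rT) = 0.8000 * 0.99252805 = 0.79402244
P = C - S*exp(-qT) + K*exp(-rT)
P = 0.1304 - 0.92000000 + 0.79402244 = 0.0044

Answer: Put price = 0.0044


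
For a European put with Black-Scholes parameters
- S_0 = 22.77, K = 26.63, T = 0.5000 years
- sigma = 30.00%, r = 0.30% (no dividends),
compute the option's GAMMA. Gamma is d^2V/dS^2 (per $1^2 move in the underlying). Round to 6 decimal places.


d1 = -0.6250565604; d2 = -0.8371885948
phi(d1) = 0.3281493677; exp(-qT) = 1.0000000000; exp(-rT) = 0.9985011244
Gamma = exp(-qT) * phi(d1) / (S * sigma * sqrt(T)) = 1.0000000000 * 0.3281493677 / (22.7700 * 0.3000 * 0.7071067812) = 0.067936

Answer: Gamma = 0.067936


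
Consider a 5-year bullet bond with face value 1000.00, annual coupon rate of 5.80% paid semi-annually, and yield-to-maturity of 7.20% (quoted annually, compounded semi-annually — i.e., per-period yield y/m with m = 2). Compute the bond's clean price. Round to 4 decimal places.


Coupon per period c = face * coupon_rate / m = 29.000000
Periods per year m = 2; per-period yield y/m = 0.036000
Number of cashflows N = 10
Cashflows (t years, CF_t, discount factor 1/(1+y/m)^(m*t), PV):
  t = 0.5000: CF_t = 29.000000, DF = 0.965251, PV = 27.992278
  t = 1.0000: CF_t = 29.000000, DF = 0.931709, PV = 27.019573
  t = 1.5000: CF_t = 29.000000, DF = 0.899333, PV = 26.080669
  t = 2.0000: CF_t = 29.000000, DF = 0.868082, PV = 25.174391
  t = 2.5000: CF_t = 29.000000, DF = 0.837917, PV = 24.299605
  t = 3.0000: CF_t = 29.000000, DF = 0.808801, PV = 23.455218
  t = 3.5000: CF_t = 29.000000, DF = 0.780696, PV = 22.640171
  t = 4.0000: CF_t = 29.000000, DF = 0.753567, PV = 21.853447
  t = 4.5000: CF_t = 29.000000, DF = 0.727381, PV = 21.094061
  t = 5.0000: CF_t = 1029.000000, DF = 0.702106, PV = 722.466677
Price P = sum_t PV_t = 942.076092

Answer: Price = 942.0761


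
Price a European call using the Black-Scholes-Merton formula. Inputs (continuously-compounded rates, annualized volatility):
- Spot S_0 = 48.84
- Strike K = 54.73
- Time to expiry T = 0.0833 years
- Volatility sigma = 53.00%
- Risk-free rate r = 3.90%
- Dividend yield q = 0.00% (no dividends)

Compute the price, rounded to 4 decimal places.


Answer: Price = 1.0828

Derivation:
d1 = (ln(S/K) + (r - q + 0.5*sigma^2) * T) / (sigma * sqrt(T)) = -0.64663640
d2 = d1 - sigma * sqrt(T) = -0.79960361
exp(-rT) = 0.99675657; exp(-qT) = 1.00000000
C = S_0 * exp(-qT) * N(d1) - K * exp(-rT) * N(d2)
N(d1) = 0.25893365; N(d2) = 0.21197025
C = 48.8400 * 1.00000000 * 0.25893365 - 54.7300 * 0.99675657 * 0.21197025 = 1.0828


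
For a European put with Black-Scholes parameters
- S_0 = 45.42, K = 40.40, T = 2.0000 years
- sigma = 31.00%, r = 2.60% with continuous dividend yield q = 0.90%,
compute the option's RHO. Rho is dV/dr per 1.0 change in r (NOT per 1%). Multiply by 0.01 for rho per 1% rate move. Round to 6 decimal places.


d1 = 0.5639125297; d2 = 0.1255063253
phi(d1) = 0.3402967650; exp(-qT) = 0.9821610324; exp(-rT) = 0.9493288668
N(-d2) = 0.4500613589
Rho = -K*T*exp(-rT)*N(-d2) = -40.4000 * 2.0000 * 0.9493288668 * 0.4500613589 = -34.522304

Answer: Rho = -34.522304


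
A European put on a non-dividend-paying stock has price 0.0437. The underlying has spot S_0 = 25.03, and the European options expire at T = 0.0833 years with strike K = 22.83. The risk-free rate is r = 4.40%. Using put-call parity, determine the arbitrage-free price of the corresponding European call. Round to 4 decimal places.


Answer: Call price = 2.3272

Derivation:
Put-call parity: C - P = S_0 * exp(-qT) - K * exp(-rT).
S_0 * exp(-qT) = 25.0300 * 1.00000000 = 25.03000000
K * exp(-rT) = 22.8300 * 0.99634151 = 22.74647664
C = P + S*exp(-qT) - K*exp(-rT)
C = 0.0437 + 25.03000000 - 22.74647664 = 2.3272


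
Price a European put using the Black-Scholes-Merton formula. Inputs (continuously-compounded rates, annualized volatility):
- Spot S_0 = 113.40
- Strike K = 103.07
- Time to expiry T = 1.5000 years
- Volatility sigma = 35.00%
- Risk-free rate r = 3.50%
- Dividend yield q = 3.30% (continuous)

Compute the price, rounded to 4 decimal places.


d1 = (ln(S/K) + (r - q + 0.5*sigma^2) * T) / (sigma * sqrt(T)) = 0.44414620
d2 = d1 - sigma * sqrt(T) = 0.01548549
exp(-rT) = 0.94885432; exp(-qT) = 0.95170516
P = K * exp(-rT) * N(-d2) - S_0 * exp(-qT) * N(-d1)
N(-d1) = 0.32846844; N(-d2) = 0.49382243
P = 103.0700 * 0.94885432 * 0.49382243 - 113.4000 * 0.95170516 * 0.32846844 = 12.8456

Answer: Price = 12.8456


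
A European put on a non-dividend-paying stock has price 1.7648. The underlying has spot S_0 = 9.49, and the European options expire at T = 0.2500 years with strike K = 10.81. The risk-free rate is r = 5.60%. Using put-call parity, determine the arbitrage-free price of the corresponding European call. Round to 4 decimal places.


Answer: Call price = 0.5951

Derivation:
Put-call parity: C - P = S_0 * exp(-qT) - K * exp(-rT).
S_0 * exp(-qT) = 9.4900 * 1.00000000 = 9.49000000
K * exp(-rT) = 10.8100 * 0.98609754 = 10.65971445
C = P + S*exp(-qT) - K*exp(-rT)
C = 1.7648 + 9.49000000 - 10.65971445 = 0.5951


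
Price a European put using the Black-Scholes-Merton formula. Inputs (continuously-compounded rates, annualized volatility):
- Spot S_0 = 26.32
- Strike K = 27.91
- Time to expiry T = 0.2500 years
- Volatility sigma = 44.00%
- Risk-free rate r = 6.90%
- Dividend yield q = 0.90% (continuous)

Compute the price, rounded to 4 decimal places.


d1 = (ln(S/K) + (r - q + 0.5*sigma^2) * T) / (sigma * sqrt(T)) = -0.08843610
d2 = d1 - sigma * sqrt(T) = -0.30843610
exp(-rT) = 0.98289793; exp(-qT) = 0.99775253
P = K * exp(-rT) * N(-d2) - S_0 * exp(-qT) * N(-d1)
N(-d1) = 0.53523496; N(-d2) = 0.62112474
P = 27.9100 * 0.98289793 * 0.62112474 - 26.3200 * 0.99775253 * 0.53523496 = 2.9834

Answer: Price = 2.9834


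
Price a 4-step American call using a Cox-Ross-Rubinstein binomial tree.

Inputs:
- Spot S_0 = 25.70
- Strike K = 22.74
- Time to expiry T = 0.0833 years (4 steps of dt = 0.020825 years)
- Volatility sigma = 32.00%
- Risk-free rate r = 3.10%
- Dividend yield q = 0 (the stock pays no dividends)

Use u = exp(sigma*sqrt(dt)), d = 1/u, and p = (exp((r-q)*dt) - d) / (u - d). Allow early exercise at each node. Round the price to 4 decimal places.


Answer: Price = V(0,0) = 3.1075

Derivation:
dt = T/N = 0.020825
u = exp(sigma*sqrt(dt)) = 1.047262; d = 1/u = 0.954871
p = (exp((r-q)*dt) - d) / (u - d) = 0.495447
Discount per step: exp(-r*dt) = 0.999355
Stock lattice S(k, i) with i counting down-moves:
  k=0: S(0,0) = 25.7000
  k=1: S(1,0) = 26.9146; S(1,1) = 24.5402
  k=2: S(2,0) = 28.1867; S(2,1) = 25.7000; S(2,2) = 23.4327
  k=3: S(3,0) = 29.5188; S(3,1) = 26.9146; S(3,2) = 24.5402; S(3,3) = 22.3752
  k=4: S(4,0) = 30.9139; S(4,1) = 28.1867; S(4,2) = 25.7000; S(4,3) = 23.4327; S(4,4) = 21.3655
Terminal payoffs V(N, i) = max(S_T - K, 0):
  V(4,0) = 8.173906; V(4,1) = 5.446653; V(4,2) = 2.960000; V(4,3) = 0.692722; V(4,4) = 0.000000
Backward induction: V(k, i) = exp(-r*dt) * [p * V(k+1, i) + (1-p) * V(k+1, i+1)]; then take max(V_cont, immediate exercise) for American.
  V(3,0) = exp(-r*dt) * [p*8.173906 + (1-p)*5.446653] = 6.793475; exercise = 6.778800; V(3,0) = max -> 6.793475
  V(3,1) = exp(-r*dt) * [p*5.446653 + (1-p)*2.960000] = 4.189299; exercise = 4.174624; V(3,1) = max -> 4.189299
  V(3,2) = exp(-r*dt) * [p*2.960000 + (1-p)*0.692722] = 1.814866; exercise = 1.800191; V(3,2) = max -> 1.814866
  V(3,3) = exp(-r*dt) * [p*0.692722 + (1-p)*0.000000] = 0.342986; exercise = 0.000000; V(3,3) = max -> 0.342986
  V(2,0) = exp(-r*dt) * [p*6.793475 + (1-p)*4.189299] = 5.475995; exercise = 5.446653; V(2,0) = max -> 5.475995
  V(2,1) = exp(-r*dt) * [p*4.189299 + (1-p)*1.814866] = 2.989342; exercise = 2.960000; V(2,1) = max -> 2.989342
  V(2,2) = exp(-r*dt) * [p*1.814866 + (1-p)*0.342986] = 1.071533; exercise = 0.692722; V(2,2) = max -> 1.071533
  V(1,0) = exp(-r*dt) * [p*5.475995 + (1-p)*2.989342] = 4.218622; exercise = 4.174624; V(1,0) = max -> 4.218622
  V(1,1) = exp(-r*dt) * [p*2.989342 + (1-p)*1.071533] = 2.020401; exercise = 1.800191; V(1,1) = max -> 2.020401
  V(0,0) = exp(-r*dt) * [p*4.218622 + (1-p)*2.020401] = 3.107496; exercise = 2.960000; V(0,0) = max -> 3.107496


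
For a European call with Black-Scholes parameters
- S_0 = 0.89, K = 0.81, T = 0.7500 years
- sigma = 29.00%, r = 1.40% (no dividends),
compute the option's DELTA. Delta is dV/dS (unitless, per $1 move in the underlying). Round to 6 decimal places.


d1 = 0.5424094890; d2 = 0.2912621219
phi(d1) = 0.3443686425; exp(-qT) = 1.0000000000; exp(-rT) = 0.9895549326
N(d1) = 0.7062317779
Delta = exp(-qT) * N(d1) = 1.0000000000 * 0.7062317779 = 0.706232

Answer: Delta = 0.706232


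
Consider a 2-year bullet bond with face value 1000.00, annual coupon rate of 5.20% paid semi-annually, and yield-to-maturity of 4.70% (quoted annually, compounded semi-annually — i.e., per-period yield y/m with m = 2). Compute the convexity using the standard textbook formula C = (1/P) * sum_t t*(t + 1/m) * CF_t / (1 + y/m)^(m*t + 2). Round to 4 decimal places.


Coupon per period c = face * coupon_rate / m = 26.000000
Periods per year m = 2; per-period yield y/m = 0.023500
Number of cashflows N = 4
Cashflows (t years, CF_t, discount factor 1/(1+y/m)^(m*t), PV):
  t = 0.5000: CF_t = 26.000000, DF = 0.977040, PV = 25.403029
  t = 1.0000: CF_t = 26.000000, DF = 0.954606, PV = 24.819764
  t = 1.5000: CF_t = 26.000000, DF = 0.932688, PV = 24.249892
  t = 2.0000: CF_t = 1026.000000, DF = 0.911273, PV = 934.966333
Price P = sum_t PV_t = 1009.439018
Convexity numerator sum_t t*(t + 1/m) * CF_t / (1+y/m)^(m*t + 2):
  t = 0.5000: term = 12.124946
  t = 1.0000: term = 35.539656
  t = 1.5000: term = 69.447300
  t = 2.0000: term = 4462.623860
Convexity = (1/P) * sum = 4579.735762 / 1009.439018 = 4.536912

Answer: Convexity = 4.5369


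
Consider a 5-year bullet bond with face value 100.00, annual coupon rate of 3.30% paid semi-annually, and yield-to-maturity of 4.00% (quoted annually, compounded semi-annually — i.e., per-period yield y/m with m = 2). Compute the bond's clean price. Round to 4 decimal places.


Answer: Price = 96.8561

Derivation:
Coupon per period c = face * coupon_rate / m = 1.650000
Periods per year m = 2; per-period yield y/m = 0.020000
Number of cashflows N = 10
Cashflows (t years, CF_t, discount factor 1/(1+y/m)^(m*t), PV):
  t = 0.5000: CF_t = 1.650000, DF = 0.980392, PV = 1.617647
  t = 1.0000: CF_t = 1.650000, DF = 0.961169, PV = 1.585928
  t = 1.5000: CF_t = 1.650000, DF = 0.942322, PV = 1.554832
  t = 2.0000: CF_t = 1.650000, DF = 0.923845, PV = 1.524345
  t = 2.5000: CF_t = 1.650000, DF = 0.905731, PV = 1.494456
  t = 3.0000: CF_t = 1.650000, DF = 0.887971, PV = 1.465153
  t = 3.5000: CF_t = 1.650000, DF = 0.870560, PV = 1.436424
  t = 4.0000: CF_t = 1.650000, DF = 0.853490, PV = 1.408259
  t = 4.5000: CF_t = 1.650000, DF = 0.836755, PV = 1.380646
  t = 5.0000: CF_t = 101.650000, DF = 0.820348, PV = 83.388405
Price P = sum_t PV_t = 96.856095


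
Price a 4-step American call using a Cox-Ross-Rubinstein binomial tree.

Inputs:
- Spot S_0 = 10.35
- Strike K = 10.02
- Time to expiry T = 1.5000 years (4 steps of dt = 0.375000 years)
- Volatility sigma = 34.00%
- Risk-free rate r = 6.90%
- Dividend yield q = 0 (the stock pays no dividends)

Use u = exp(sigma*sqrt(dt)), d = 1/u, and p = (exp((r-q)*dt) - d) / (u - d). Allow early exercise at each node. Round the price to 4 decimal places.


Answer: Price = V(0,0) = 2.2903

Derivation:
dt = T/N = 0.375000
u = exp(sigma*sqrt(dt)) = 1.231468; d = 1/u = 0.812039
p = (exp((r-q)*dt) - d) / (u - d) = 0.510632
Discount per step: exp(-r*dt) = 0.974457
Stock lattice S(k, i) with i counting down-moves:
  k=0: S(0,0) = 10.3500
  k=1: S(1,0) = 12.7457; S(1,1) = 8.4046
  k=2: S(2,0) = 15.6959; S(2,1) = 10.3500; S(2,2) = 6.8249
  k=3: S(3,0) = 19.3290; S(3,1) = 12.7457; S(3,2) = 8.4046; S(3,3) = 5.5421
  k=4: S(4,0) = 23.8030; S(4,1) = 15.6959; S(4,2) = 10.3500; S(4,3) = 6.8249; S(4,4) = 4.5004
Terminal payoffs V(N, i) = max(S_T - K, 0):
  V(4,0) = 13.783034; V(4,1) = 5.675904; V(4,2) = 0.330000; V(4,3) = 0.000000; V(4,4) = 0.000000
Backward induction: V(k, i) = exp(-r*dt) * [p * V(k+1, i) + (1-p) * V(k+1, i+1)]; then take max(V_cont, immediate exercise) for American.
  V(3,0) = exp(-r*dt) * [p*13.783034 + (1-p)*5.675904] = 9.564939; exercise = 9.308997; V(3,0) = max -> 9.564939
  V(3,1) = exp(-r*dt) * [p*5.675904 + (1-p)*0.330000] = 2.981632; exercise = 2.725690; V(3,1) = max -> 2.981632
  V(3,2) = exp(-r*dt) * [p*0.330000 + (1-p)*0.000000] = 0.164204; exercise = 0.000000; V(3,2) = max -> 0.164204
  V(3,3) = exp(-r*dt) * [p*0.000000 + (1-p)*0.000000] = 0.000000; exercise = 0.000000; V(3,3) = max -> 0.000000
  V(2,0) = exp(-r*dt) * [p*9.564939 + (1-p)*2.981632] = 6.181250; exercise = 5.675904; V(2,0) = max -> 6.181250
  V(2,1) = exp(-r*dt) * [p*2.981632 + (1-p)*0.164204] = 1.561930; exercise = 0.330000; V(2,1) = max -> 1.561930
  V(2,2) = exp(-r*dt) * [p*0.164204 + (1-p)*0.000000] = 0.081706; exercise = 0.000000; V(2,2) = max -> 0.081706
  V(1,0) = exp(-r*dt) * [p*6.181250 + (1-p)*1.561930] = 3.820554; exercise = 2.725690; V(1,0) = max -> 3.820554
  V(1,1) = exp(-r*dt) * [p*1.561930 + (1-p)*0.081706] = 0.816162; exercise = 0.000000; V(1,1) = max -> 0.816162
  V(0,0) = exp(-r*dt) * [p*3.820554 + (1-p)*0.816162] = 2.290266; exercise = 0.330000; V(0,0) = max -> 2.290266


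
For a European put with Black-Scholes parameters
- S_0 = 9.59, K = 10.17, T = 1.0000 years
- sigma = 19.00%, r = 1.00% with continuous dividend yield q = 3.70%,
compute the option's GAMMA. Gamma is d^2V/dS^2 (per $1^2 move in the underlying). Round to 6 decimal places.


d1 = -0.3561648482; d2 = -0.5461648482
phi(d1) = 0.3744244497; exp(-qT) = 0.9636761353; exp(-rT) = 0.9900498337
Gamma = exp(-qT) * phi(d1) / (S * sigma * sqrt(T)) = 0.9636761353 * 0.3744244497 / (9.5900 * 0.1900 * 1.0000000000) = 0.198026

Answer: Gamma = 0.198026


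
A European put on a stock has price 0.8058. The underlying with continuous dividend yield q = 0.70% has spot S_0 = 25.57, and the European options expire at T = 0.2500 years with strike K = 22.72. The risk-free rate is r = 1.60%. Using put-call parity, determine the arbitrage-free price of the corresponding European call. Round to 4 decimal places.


Put-call parity: C - P = S_0 * exp(-qT) - K * exp(-rT).
S_0 * exp(-qT) = 25.5700 * 0.99825153 = 25.52529163
K * exp(-rT) = 22.7200 * 0.99600799 = 22.62930152
C = P + S*exp(-qT) - K*exp(-rT)
C = 0.8058 + 25.52529163 - 22.62930152 = 3.7018

Answer: Call price = 3.7018


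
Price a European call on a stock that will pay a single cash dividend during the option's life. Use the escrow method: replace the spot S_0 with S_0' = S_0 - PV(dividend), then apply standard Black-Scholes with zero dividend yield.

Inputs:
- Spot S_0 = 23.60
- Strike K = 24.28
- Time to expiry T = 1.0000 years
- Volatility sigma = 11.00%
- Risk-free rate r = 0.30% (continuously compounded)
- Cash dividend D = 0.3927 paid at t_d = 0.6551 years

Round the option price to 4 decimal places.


PV(D) = D * exp(-r * t_d) = 0.3927 * 0.99803663 = 0.39192898
S_0' = S_0 - PV(D) = 23.6000 - 0.39192898 = 23.20807102
d1 = (ln(S_0'/K) + (r + sigma^2/2)*T) / (sigma*sqrt(T)) = -0.32820781
d2 = d1 - sigma*sqrt(T) = -0.43820781
exp(-rT) = 0.99700450
N(d1) = 0.37137727; N(d2) = 0.33061782
C = S_0' * N(d1) - K * exp(-rT) * N(d2) = 23.20807102 * 0.37137727 - 24.2800 * 0.99700450 * 0.33061782 = 0.6156

Answer: Price = 0.6156


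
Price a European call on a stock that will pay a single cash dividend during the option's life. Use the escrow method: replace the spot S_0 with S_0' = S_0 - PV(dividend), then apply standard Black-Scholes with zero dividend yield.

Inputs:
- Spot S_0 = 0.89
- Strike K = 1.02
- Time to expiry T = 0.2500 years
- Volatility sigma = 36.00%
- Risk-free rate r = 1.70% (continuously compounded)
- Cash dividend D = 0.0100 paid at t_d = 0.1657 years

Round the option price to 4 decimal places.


Answer: Price = 0.0205

Derivation:
PV(D) = D * exp(-r * t_d) = 0.0100 * 0.99718706 = 0.00997187
S_0' = S_0 - PV(D) = 0.8900 - 0.00997187 = 0.88002813
d1 = (ln(S_0'/K) + (r + sigma^2/2)*T) / (sigma*sqrt(T)) = -0.70641130
d2 = d1 - sigma*sqrt(T) = -0.88641130
exp(-rT) = 0.99575902
N(d1) = 0.23996620; N(d2) = 0.18769797
C = S_0' * N(d1) - K * exp(-rT) * N(d2) = 0.88002813 * 0.23996620 - 1.0200 * 0.99575902 * 0.18769797 = 0.0205


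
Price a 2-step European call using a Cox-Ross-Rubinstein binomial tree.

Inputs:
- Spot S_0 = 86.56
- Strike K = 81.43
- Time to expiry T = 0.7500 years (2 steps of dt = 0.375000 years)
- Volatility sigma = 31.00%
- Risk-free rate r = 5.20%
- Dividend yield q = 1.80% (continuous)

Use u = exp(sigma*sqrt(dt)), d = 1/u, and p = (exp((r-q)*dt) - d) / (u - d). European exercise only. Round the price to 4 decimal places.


dt = T/N = 0.375000
u = exp(sigma*sqrt(dt)) = 1.209051; d = 1/u = 0.827095
p = (exp((r-q)*dt) - d) / (u - d) = 0.486278
Discount per step: exp(-r*dt) = 0.980689
Stock lattice S(k, i) with i counting down-moves:
  k=0: S(0,0) = 86.5600
  k=1: S(1,0) = 104.6554; S(1,1) = 71.5934
  k=2: S(2,0) = 126.5337; S(2,1) = 86.5600; S(2,2) = 59.2145
Terminal payoffs V(N, i) = max(S_T - K, 0):
  V(2,0) = 45.103706; V(2,1) = 5.130000; V(2,2) = 0.000000
Backward induction: V(k, i) = exp(-r*dt) * [p * V(k+1, i) + (1-p) * V(k+1, i+1)].
  V(1,0) = exp(-r*dt) * [p*45.103706 + (1-p)*5.130000] = 24.093881
  V(1,1) = exp(-r*dt) * [p*5.130000 + (1-p)*0.000000] = 2.446431
  V(0,0) = exp(-r*dt) * [p*24.093881 + (1-p)*2.446431] = 12.722579

Answer: Price = V(0,0) = 12.7226


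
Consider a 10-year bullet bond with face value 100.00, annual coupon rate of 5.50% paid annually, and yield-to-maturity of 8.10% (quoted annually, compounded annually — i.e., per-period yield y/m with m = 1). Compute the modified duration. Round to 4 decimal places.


Answer: Modified duration = 7.1382

Derivation:
Coupon per period c = face * coupon_rate / m = 5.500000
Periods per year m = 1; per-period yield y/m = 0.081000
Number of cashflows N = 10
Cashflows (t years, CF_t, discount factor 1/(1+y/m)^(m*t), PV):
  t = 1.0000: CF_t = 5.500000, DF = 0.925069, PV = 5.087882
  t = 2.0000: CF_t = 5.500000, DF = 0.855753, PV = 4.706643
  t = 3.0000: CF_t = 5.500000, DF = 0.791631, PV = 4.353972
  t = 4.0000: CF_t = 5.500000, DF = 0.732314, PV = 4.027726
  t = 5.0000: CF_t = 5.500000, DF = 0.677441, PV = 3.725926
  t = 6.0000: CF_t = 5.500000, DF = 0.626680, PV = 3.446740
  t = 7.0000: CF_t = 5.500000, DF = 0.579722, PV = 3.188474
  t = 8.0000: CF_t = 5.500000, DF = 0.536284, PV = 2.949559
  t = 9.0000: CF_t = 5.500000, DF = 0.496099, PV = 2.728547
  t = 10.0000: CF_t = 105.500000, DF = 0.458926, PV = 48.416737
Price P = sum_t PV_t = 82.632206
First compute Macaulay numerator sum_t t * PV_t:
  t * PV_t at t = 1.0000: 5.087882
  t * PV_t at t = 2.0000: 9.413287
  t * PV_t at t = 3.0000: 13.061915
  t * PV_t at t = 4.0000: 16.110904
  t * PV_t at t = 5.0000: 18.629630
  t * PV_t at t = 6.0000: 20.680440
  t * PV_t at t = 7.0000: 22.319316
  t * PV_t at t = 8.0000: 23.596475
  t * PV_t at t = 9.0000: 24.556923
  t * PV_t at t = 10.0000: 484.167373
Macaulay duration D = 637.624144 / 82.632206 = 7.716412
Modified duration = D / (1 + y/m) = 7.716412 / (1 + 0.081000) = 7.138216
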